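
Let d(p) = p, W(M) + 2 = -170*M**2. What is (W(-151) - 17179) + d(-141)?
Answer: -3893492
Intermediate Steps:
W(M) = -2 - 170*M**2
(W(-151) - 17179) + d(-141) = ((-2 - 170*(-151)**2) - 17179) - 141 = ((-2 - 170*22801) - 17179) - 141 = ((-2 - 3876170) - 17179) - 141 = (-3876172 - 17179) - 141 = -3893351 - 141 = -3893492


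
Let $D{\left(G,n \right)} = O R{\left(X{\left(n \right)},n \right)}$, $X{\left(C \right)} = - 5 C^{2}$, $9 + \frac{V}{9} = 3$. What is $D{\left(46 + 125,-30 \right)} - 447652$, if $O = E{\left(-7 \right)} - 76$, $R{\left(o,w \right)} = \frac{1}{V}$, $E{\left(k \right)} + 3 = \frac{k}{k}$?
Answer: $- \frac{4028855}{9} \approx -4.4765 \cdot 10^{5}$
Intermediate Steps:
$V = -54$ ($V = -81 + 9 \cdot 3 = -81 + 27 = -54$)
$E{\left(k \right)} = -2$ ($E{\left(k \right)} = -3 + \frac{k}{k} = -3 + 1 = -2$)
$R{\left(o,w \right)} = - \frac{1}{54}$ ($R{\left(o,w \right)} = \frac{1}{-54} = - \frac{1}{54}$)
$O = -78$ ($O = -2 - 76 = -78$)
$D{\left(G,n \right)} = \frac{13}{9}$ ($D{\left(G,n \right)} = \left(-78\right) \left(- \frac{1}{54}\right) = \frac{13}{9}$)
$D{\left(46 + 125,-30 \right)} - 447652 = \frac{13}{9} - 447652 = - \frac{4028855}{9}$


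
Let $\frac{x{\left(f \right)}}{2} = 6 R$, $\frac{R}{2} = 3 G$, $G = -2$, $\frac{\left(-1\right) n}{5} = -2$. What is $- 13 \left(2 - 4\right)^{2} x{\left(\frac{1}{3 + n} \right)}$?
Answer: $7488$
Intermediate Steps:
$n = 10$ ($n = \left(-5\right) \left(-2\right) = 10$)
$R = -12$ ($R = 2 \cdot 3 \left(-2\right) = 2 \left(-6\right) = -12$)
$x{\left(f \right)} = -144$ ($x{\left(f \right)} = 2 \cdot 6 \left(-12\right) = 2 \left(-72\right) = -144$)
$- 13 \left(2 - 4\right)^{2} x{\left(\frac{1}{3 + n} \right)} = - 13 \left(2 - 4\right)^{2} \left(-144\right) = - 13 \left(-2\right)^{2} \left(-144\right) = \left(-13\right) 4 \left(-144\right) = \left(-52\right) \left(-144\right) = 7488$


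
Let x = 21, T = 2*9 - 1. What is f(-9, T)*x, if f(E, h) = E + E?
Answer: -378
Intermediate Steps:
T = 17 (T = 18 - 1 = 17)
f(E, h) = 2*E
f(-9, T)*x = (2*(-9))*21 = -18*21 = -378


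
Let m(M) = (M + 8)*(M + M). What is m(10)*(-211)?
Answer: -75960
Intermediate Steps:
m(M) = 2*M*(8 + M) (m(M) = (8 + M)*(2*M) = 2*M*(8 + M))
m(10)*(-211) = (2*10*(8 + 10))*(-211) = (2*10*18)*(-211) = 360*(-211) = -75960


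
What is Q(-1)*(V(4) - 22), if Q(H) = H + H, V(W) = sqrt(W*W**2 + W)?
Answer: 44 - 4*sqrt(17) ≈ 27.508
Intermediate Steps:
V(W) = sqrt(W + W**3) (V(W) = sqrt(W**3 + W) = sqrt(W + W**3))
Q(H) = 2*H
Q(-1)*(V(4) - 22) = (2*(-1))*(sqrt(4 + 4**3) - 22) = -2*(sqrt(4 + 64) - 22) = -2*(sqrt(68) - 22) = -2*(2*sqrt(17) - 22) = -2*(-22 + 2*sqrt(17)) = 44 - 4*sqrt(17)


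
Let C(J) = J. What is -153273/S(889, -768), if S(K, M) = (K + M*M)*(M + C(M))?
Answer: 51091/302445056 ≈ 0.00016893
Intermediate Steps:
S(K, M) = 2*M*(K + M²) (S(K, M) = (K + M*M)*(M + M) = (K + M²)*(2*M) = 2*M*(K + M²))
-153273/S(889, -768) = -153273*(-1/(1536*(889 + (-768)²))) = -153273*(-1/(1536*(889 + 589824))) = -153273/(2*(-768)*590713) = -153273/(-907335168) = -153273*(-1/907335168) = 51091/302445056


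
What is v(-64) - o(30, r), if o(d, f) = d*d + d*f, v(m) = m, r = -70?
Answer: 1136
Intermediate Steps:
o(d, f) = d² + d*f
v(-64) - o(30, r) = -64 - 30*(30 - 70) = -64 - 30*(-40) = -64 - 1*(-1200) = -64 + 1200 = 1136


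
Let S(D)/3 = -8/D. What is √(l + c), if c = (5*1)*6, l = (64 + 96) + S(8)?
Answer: √187 ≈ 13.675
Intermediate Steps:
S(D) = -24/D (S(D) = 3*(-8/D) = -24/D)
l = 157 (l = (64 + 96) - 24/8 = 160 - 24*⅛ = 160 - 3 = 157)
c = 30 (c = 5*6 = 30)
√(l + c) = √(157 + 30) = √187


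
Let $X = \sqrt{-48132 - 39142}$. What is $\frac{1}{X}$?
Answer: $- \frac{i \sqrt{87274}}{87274} \approx - 0.003385 i$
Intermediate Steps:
$X = i \sqrt{87274}$ ($X = \sqrt{-87274} = i \sqrt{87274} \approx 295.42 i$)
$\frac{1}{X} = \frac{1}{i \sqrt{87274}} = - \frac{i \sqrt{87274}}{87274}$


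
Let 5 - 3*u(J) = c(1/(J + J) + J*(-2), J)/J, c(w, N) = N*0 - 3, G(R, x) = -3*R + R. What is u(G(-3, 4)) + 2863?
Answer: 17189/6 ≈ 2864.8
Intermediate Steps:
G(R, x) = -2*R
c(w, N) = -3 (c(w, N) = 0 - 3 = -3)
u(J) = 5/3 + 1/J (u(J) = 5/3 - (-1)/J = 5/3 + 1/J)
u(G(-3, 4)) + 2863 = (5/3 + 1/(-2*(-3))) + 2863 = (5/3 + 1/6) + 2863 = (5/3 + ⅙) + 2863 = 11/6 + 2863 = 17189/6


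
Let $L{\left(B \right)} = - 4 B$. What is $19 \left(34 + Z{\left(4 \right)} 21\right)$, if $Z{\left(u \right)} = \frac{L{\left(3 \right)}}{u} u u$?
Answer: $-18506$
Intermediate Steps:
$Z{\left(u \right)} = - 12 u$ ($Z{\left(u \right)} = \frac{\left(-4\right) 3}{u} u u = - \frac{12}{u} u u = - 12 u$)
$19 \left(34 + Z{\left(4 \right)} 21\right) = 19 \left(34 + \left(-12\right) 4 \cdot 21\right) = 19 \left(34 - 1008\right) = 19 \left(-974\right) = -18506$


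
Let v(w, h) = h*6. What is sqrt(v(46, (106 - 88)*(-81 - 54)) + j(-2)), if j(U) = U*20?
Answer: 2*I*sqrt(3655) ≈ 120.91*I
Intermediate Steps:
j(U) = 20*U
v(w, h) = 6*h
sqrt(v(46, (106 - 88)*(-81 - 54)) + j(-2)) = sqrt(6*((106 - 88)*(-81 - 54)) + 20*(-2)) = sqrt(6*(18*(-135)) - 40) = sqrt(6*(-2430) - 40) = sqrt(-14580 - 40) = sqrt(-14620) = 2*I*sqrt(3655)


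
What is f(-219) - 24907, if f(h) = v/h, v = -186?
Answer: -1818149/73 ≈ -24906.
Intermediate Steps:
f(h) = -186/h
f(-219) - 24907 = -186/(-219) - 24907 = -186*(-1/219) - 24907 = 62/73 - 24907 = -1818149/73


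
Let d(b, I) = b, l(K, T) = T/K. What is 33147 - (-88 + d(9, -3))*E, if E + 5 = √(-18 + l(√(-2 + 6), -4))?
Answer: 32752 + 158*I*√5 ≈ 32752.0 + 353.3*I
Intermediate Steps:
E = -5 + 2*I*√5 (E = -5 + √(-18 - 4/√(-2 + 6)) = -5 + √(-18 - 4/(√4)) = -5 + √(-18 - 4/2) = -5 + √(-18 - 4*½) = -5 + √(-18 - 2) = -5 + √(-20) = -5 + 2*I*√5 ≈ -5.0 + 4.4721*I)
33147 - (-88 + d(9, -3))*E = 33147 - (-88 + 9)*(-5 + 2*I*√5) = 33147 - (-79)*(-5 + 2*I*√5) = 33147 - (395 - 158*I*√5) = 33147 + (-395 + 158*I*√5) = 32752 + 158*I*√5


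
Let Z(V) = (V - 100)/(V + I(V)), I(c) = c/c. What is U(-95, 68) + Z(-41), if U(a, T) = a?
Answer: -3659/40 ≈ -91.475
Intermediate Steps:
I(c) = 1
Z(V) = (-100 + V)/(1 + V) (Z(V) = (V - 100)/(V + 1) = (-100 + V)/(1 + V))
U(-95, 68) + Z(-41) = -95 + (-100 - 41)/(1 - 41) = -95 - 141/(-40) = -95 - 1/40*(-141) = -95 + 141/40 = -3659/40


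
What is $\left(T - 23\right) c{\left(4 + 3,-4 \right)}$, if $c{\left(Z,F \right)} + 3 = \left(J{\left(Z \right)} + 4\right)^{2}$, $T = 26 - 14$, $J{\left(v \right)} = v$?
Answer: $-1298$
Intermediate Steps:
$T = 12$
$c{\left(Z,F \right)} = -3 + \left(4 + Z\right)^{2}$ ($c{\left(Z,F \right)} = -3 + \left(Z + 4\right)^{2} = -3 + \left(4 + Z\right)^{2}$)
$\left(T - 23\right) c{\left(4 + 3,-4 \right)} = \left(12 - 23\right) \left(-3 + \left(4 + \left(4 + 3\right)\right)^{2}\right) = - 11 \left(-3 + \left(4 + 7\right)^{2}\right) = - 11 \left(-3 + 11^{2}\right) = - 11 \left(-3 + 121\right) = \left(-11\right) 118 = -1298$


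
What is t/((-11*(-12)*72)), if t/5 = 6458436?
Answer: 897005/264 ≈ 3397.7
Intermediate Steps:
t = 32292180 (t = 5*6458436 = 32292180)
t/((-11*(-12)*72)) = 32292180/((-11*(-12)*72)) = 32292180/((132*72)) = 32292180/9504 = 32292180*(1/9504) = 897005/264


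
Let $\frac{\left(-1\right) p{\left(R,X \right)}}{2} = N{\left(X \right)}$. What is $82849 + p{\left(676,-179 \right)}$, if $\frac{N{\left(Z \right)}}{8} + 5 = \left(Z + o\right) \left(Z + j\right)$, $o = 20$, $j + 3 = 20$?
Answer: $-329199$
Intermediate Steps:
$j = 17$ ($j = -3 + 20 = 17$)
$N{\left(Z \right)} = -40 + 8 \left(17 + Z\right) \left(20 + Z\right)$ ($N{\left(Z \right)} = -40 + 8 \left(Z + 20\right) \left(Z + 17\right) = -40 + 8 \left(20 + Z\right) \left(17 + Z\right) = -40 + 8 \left(17 + Z\right) \left(20 + Z\right)$)
$p{\left(R,X \right)} = -5360 - 592 X - 16 X^{2}$ ($p{\left(R,X \right)} = - 2 \left(2680 + 8 X^{2} + 296 X\right) = -5360 - 592 X - 16 X^{2}$)
$82849 + p{\left(676,-179 \right)} = 82849 - \left(-100608 + 512656\right) = 82849 - 412048 = -329199$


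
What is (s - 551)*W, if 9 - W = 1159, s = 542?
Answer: 10350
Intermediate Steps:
W = -1150 (W = 9 - 1*1159 = 9 - 1159 = -1150)
(s - 551)*W = (542 - 551)*(-1150) = -9*(-1150) = 10350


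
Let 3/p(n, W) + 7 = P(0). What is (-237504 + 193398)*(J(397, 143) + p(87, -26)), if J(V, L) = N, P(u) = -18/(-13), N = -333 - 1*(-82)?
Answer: 809874372/73 ≈ 1.1094e+7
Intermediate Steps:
N = -251 (N = -333 + 82 = -251)
P(u) = 18/13 (P(u) = -18*(-1/13) = 18/13)
J(V, L) = -251
p(n, W) = -39/73 (p(n, W) = 3/(-7 + 18/13) = 3/(-73/13) = 3*(-13/73) = -39/73)
(-237504 + 193398)*(J(397, 143) + p(87, -26)) = (-237504 + 193398)*(-251 - 39/73) = -44106*(-18362/73) = 809874372/73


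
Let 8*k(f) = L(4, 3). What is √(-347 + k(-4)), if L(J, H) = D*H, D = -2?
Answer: I*√1391/2 ≈ 18.648*I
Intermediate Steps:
L(J, H) = -2*H
k(f) = -¾ (k(f) = (-2*3)/8 = (⅛)*(-6) = -¾)
√(-347 + k(-4)) = √(-347 - ¾) = √(-1391/4) = I*√1391/2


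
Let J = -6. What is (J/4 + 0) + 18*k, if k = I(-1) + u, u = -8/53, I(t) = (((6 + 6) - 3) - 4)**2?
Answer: 47253/106 ≈ 445.78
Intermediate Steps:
I(t) = 25 (I(t) = ((12 - 3) - 4)**2 = (9 - 4)**2 = 5**2 = 25)
u = -8/53 (u = -8*1/53 = -8/53 ≈ -0.15094)
k = 1317/53 (k = 25 - 8/53 = 1317/53 ≈ 24.849)
(J/4 + 0) + 18*k = (-6/4 + 0) + 18*(1317/53) = (-6*1/4 + 0) + 23706/53 = (-3/2 + 0) + 23706/53 = -3/2 + 23706/53 = 47253/106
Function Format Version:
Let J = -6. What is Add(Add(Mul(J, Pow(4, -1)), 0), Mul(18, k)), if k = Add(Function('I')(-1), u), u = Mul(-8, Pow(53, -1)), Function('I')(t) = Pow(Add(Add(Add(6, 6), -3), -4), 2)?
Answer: Rational(47253, 106) ≈ 445.78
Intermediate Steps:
Function('I')(t) = 25 (Function('I')(t) = Pow(Add(Add(12, -3), -4), 2) = Pow(Add(9, -4), 2) = Pow(5, 2) = 25)
u = Rational(-8, 53) (u = Mul(-8, Rational(1, 53)) = Rational(-8, 53) ≈ -0.15094)
k = Rational(1317, 53) (k = Add(25, Rational(-8, 53)) = Rational(1317, 53) ≈ 24.849)
Add(Add(Mul(J, Pow(4, -1)), 0), Mul(18, k)) = Add(Add(Mul(-6, Pow(4, -1)), 0), Mul(18, Rational(1317, 53))) = Add(Add(Mul(-6, Rational(1, 4)), 0), Rational(23706, 53)) = Add(Add(Rational(-3, 2), 0), Rational(23706, 53)) = Add(Rational(-3, 2), Rational(23706, 53)) = Rational(47253, 106)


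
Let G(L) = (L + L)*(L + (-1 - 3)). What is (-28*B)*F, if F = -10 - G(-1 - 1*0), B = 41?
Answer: 22960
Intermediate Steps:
G(L) = 2*L*(-4 + L) (G(L) = (2*L)*(L - 4) = (2*L)*(-4 + L) = 2*L*(-4 + L))
F = -20 (F = -10 - 2*(-1 - 1*0)*(-4 + (-1 - 1*0)) = -10 - 2*(-1 + 0)*(-4 + (-1 + 0)) = -10 - 2*(-1)*(-4 - 1) = -10 - 2*(-1)*(-5) = -10 - 1*10 = -10 - 10 = -20)
(-28*B)*F = -28*41*(-20) = -1148*(-20) = 22960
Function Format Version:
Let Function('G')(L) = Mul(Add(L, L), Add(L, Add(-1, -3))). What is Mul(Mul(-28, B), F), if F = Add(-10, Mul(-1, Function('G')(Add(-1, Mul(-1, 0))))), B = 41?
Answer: 22960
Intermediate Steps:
Function('G')(L) = Mul(2, L, Add(-4, L)) (Function('G')(L) = Mul(Mul(2, L), Add(L, -4)) = Mul(Mul(2, L), Add(-4, L)) = Mul(2, L, Add(-4, L)))
F = -20 (F = Add(-10, Mul(-1, Mul(2, Add(-1, Mul(-1, 0)), Add(-4, Add(-1, Mul(-1, 0)))))) = Add(-10, Mul(-1, Mul(2, Add(-1, 0), Add(-4, Add(-1, 0))))) = Add(-10, Mul(-1, Mul(2, -1, Add(-4, -1)))) = Add(-10, Mul(-1, Mul(2, -1, -5))) = Add(-10, Mul(-1, 10)) = Add(-10, -10) = -20)
Mul(Mul(-28, B), F) = Mul(Mul(-28, 41), -20) = Mul(-1148, -20) = 22960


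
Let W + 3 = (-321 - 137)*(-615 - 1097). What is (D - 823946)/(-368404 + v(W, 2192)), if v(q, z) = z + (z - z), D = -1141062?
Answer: 491252/91553 ≈ 5.3658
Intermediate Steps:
W = 784093 (W = -3 + (-321 - 137)*(-615 - 1097) = -3 - 458*(-1712) = -3 + 784096 = 784093)
v(q, z) = z (v(q, z) = z + 0 = z)
(D - 823946)/(-368404 + v(W, 2192)) = (-1141062 - 823946)/(-368404 + 2192) = -1965008/(-366212) = -1965008*(-1/366212) = 491252/91553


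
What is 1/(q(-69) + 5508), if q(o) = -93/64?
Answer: 64/352419 ≈ 0.00018160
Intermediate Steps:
q(o) = -93/64 (q(o) = -93*1/64 = -93/64)
1/(q(-69) + 5508) = 1/(-93/64 + 5508) = 1/(352419/64) = 64/352419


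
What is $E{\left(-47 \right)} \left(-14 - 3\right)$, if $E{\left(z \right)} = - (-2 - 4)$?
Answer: $-102$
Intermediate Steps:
$E{\left(z \right)} = 6$ ($E{\left(z \right)} = \left(-1\right) \left(-6\right) = 6$)
$E{\left(-47 \right)} \left(-14 - 3\right) = 6 \left(-14 - 3\right) = 6 \left(-17\right) = -102$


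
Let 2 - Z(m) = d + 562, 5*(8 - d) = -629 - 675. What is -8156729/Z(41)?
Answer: 5826235/592 ≈ 9841.6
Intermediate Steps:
d = 1344/5 (d = 8 - (-629 - 675)/5 = 8 - ⅕*(-1304) = 8 + 1304/5 = 1344/5 ≈ 268.80)
Z(m) = -4144/5 (Z(m) = 2 - (1344/5 + 562) = 2 - 1*4154/5 = 2 - 4154/5 = -4144/5)
-8156729/Z(41) = -8156729/(-4144/5) = -8156729*(-5/4144) = 5826235/592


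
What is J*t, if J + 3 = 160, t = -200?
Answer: -31400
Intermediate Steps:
J = 157 (J = -3 + 160 = 157)
J*t = 157*(-200) = -31400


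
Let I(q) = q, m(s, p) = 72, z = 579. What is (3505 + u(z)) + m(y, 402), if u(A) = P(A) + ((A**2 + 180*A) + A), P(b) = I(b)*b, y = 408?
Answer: 778858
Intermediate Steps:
P(b) = b**2 (P(b) = b*b = b**2)
u(A) = 2*A**2 + 181*A (u(A) = A**2 + ((A**2 + 180*A) + A) = A**2 + (A**2 + 181*A) = 2*A**2 + 181*A)
(3505 + u(z)) + m(y, 402) = (3505 + 579*(181 + 2*579)) + 72 = (3505 + 579*(181 + 1158)) + 72 = (3505 + 579*1339) + 72 = (3505 + 775281) + 72 = 778786 + 72 = 778858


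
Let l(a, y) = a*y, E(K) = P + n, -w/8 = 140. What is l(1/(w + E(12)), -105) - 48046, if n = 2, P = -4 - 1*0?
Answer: -17969169/374 ≈ -48046.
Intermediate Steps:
w = -1120 (w = -8*140 = -1120)
P = -4 (P = -4 + 0 = -4)
E(K) = -2 (E(K) = -4 + 2 = -2)
l(1/(w + E(12)), -105) - 48046 = -105/(-1120 - 2) - 48046 = -105/(-1122) - 48046 = -1/1122*(-105) - 48046 = 35/374 - 48046 = -17969169/374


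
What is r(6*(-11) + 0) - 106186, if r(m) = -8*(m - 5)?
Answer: -105618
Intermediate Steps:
r(m) = 40 - 8*m (r(m) = -8*(-5 + m) = 40 - 8*m)
r(6*(-11) + 0) - 106186 = (40 - 8*(6*(-11) + 0)) - 106186 = (40 - 8*(-66 + 0)) - 106186 = (40 - 8*(-66)) - 106186 = (40 + 528) - 106186 = 568 - 106186 = -105618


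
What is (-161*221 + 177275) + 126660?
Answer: 268354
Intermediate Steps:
(-161*221 + 177275) + 126660 = (-35581 + 177275) + 126660 = 141694 + 126660 = 268354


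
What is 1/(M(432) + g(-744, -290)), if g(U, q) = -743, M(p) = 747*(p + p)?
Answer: 1/644665 ≈ 1.5512e-6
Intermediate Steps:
M(p) = 1494*p (M(p) = 747*(2*p) = 1494*p)
1/(M(432) + g(-744, -290)) = 1/(1494*432 - 743) = 1/(645408 - 743) = 1/644665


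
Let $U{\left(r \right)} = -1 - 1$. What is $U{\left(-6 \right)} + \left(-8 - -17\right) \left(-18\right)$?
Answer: $-164$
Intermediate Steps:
$U{\left(r \right)} = -2$ ($U{\left(r \right)} = -1 - 1 = -2$)
$U{\left(-6 \right)} + \left(-8 - -17\right) \left(-18\right) = -2 + \left(-8 - -17\right) \left(-18\right) = -2 + \left(-8 + 17\right) \left(-18\right) = -2 + 9 \left(-18\right) = -2 - 162 = -164$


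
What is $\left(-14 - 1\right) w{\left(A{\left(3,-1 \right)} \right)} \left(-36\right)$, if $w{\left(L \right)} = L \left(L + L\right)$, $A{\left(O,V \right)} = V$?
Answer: $1080$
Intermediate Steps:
$w{\left(L \right)} = 2 L^{2}$ ($w{\left(L \right)} = L 2 L = 2 L^{2}$)
$\left(-14 - 1\right) w{\left(A{\left(3,-1 \right)} \right)} \left(-36\right) = \left(-14 - 1\right) 2 \left(-1\right)^{2} \left(-36\right) = \left(-14 - 1\right) 2 \cdot 1 \left(-36\right) = \left(-15\right) 2 \left(-36\right) = \left(-30\right) \left(-36\right) = 1080$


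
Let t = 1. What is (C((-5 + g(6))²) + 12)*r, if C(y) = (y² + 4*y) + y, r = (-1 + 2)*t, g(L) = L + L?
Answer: 2658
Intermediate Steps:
g(L) = 2*L
r = 1 (r = (-1 + 2)*1 = 1*1 = 1)
C(y) = y² + 5*y
(C((-5 + g(6))²) + 12)*r = ((-5 + 2*6)²*(5 + (-5 + 2*6)²) + 12)*1 = ((-5 + 12)²*(5 + (-5 + 12)²) + 12)*1 = (7²*(5 + 7²) + 12)*1 = (49*(5 + 49) + 12)*1 = (49*54 + 12)*1 = (2646 + 12)*1 = 2658*1 = 2658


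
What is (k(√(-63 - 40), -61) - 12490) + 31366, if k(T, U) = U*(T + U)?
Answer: 22597 - 61*I*√103 ≈ 22597.0 - 619.08*I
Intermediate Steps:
(k(√(-63 - 40), -61) - 12490) + 31366 = (-61*(√(-63 - 40) - 61) - 12490) + 31366 = (-61*(√(-103) - 61) - 12490) + 31366 = (-61*(I*√103 - 61) - 12490) + 31366 = (-61*(-61 + I*√103) - 12490) + 31366 = ((3721 - 61*I*√103) - 12490) + 31366 = (-8769 - 61*I*√103) + 31366 = 22597 - 61*I*√103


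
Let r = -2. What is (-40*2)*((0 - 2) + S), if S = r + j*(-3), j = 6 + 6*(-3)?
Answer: -2560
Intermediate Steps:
j = -12 (j = 6 - 18 = -12)
S = 34 (S = -2 - 12*(-3) = -2 + 36 = 34)
(-40*2)*((0 - 2) + S) = (-40*2)*((0 - 2) + 34) = -80*(-2 + 34) = -80*32 = -2560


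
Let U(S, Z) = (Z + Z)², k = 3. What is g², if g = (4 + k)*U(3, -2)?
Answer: 12544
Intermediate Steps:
U(S, Z) = 4*Z² (U(S, Z) = (2*Z)² = 4*Z²)
g = 112 (g = (4 + 3)*(4*(-2)²) = 7*(4*4) = 7*16 = 112)
g² = 112² = 12544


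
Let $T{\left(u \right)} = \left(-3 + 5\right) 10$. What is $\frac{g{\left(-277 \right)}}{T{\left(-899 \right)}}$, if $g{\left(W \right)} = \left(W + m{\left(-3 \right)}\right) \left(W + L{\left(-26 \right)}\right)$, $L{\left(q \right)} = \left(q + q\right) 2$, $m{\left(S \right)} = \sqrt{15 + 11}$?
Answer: $\frac{105537}{20} - \frac{381 \sqrt{26}}{20} \approx 5179.7$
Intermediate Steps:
$T{\left(u \right)} = 20$ ($T{\left(u \right)} = 2 \cdot 10 = 20$)
$m{\left(S \right)} = \sqrt{26}$
$L{\left(q \right)} = 4 q$ ($L{\left(q \right)} = 2 q 2 = 4 q$)
$g{\left(W \right)} = \left(-104 + W\right) \left(W + \sqrt{26}\right)$ ($g{\left(W \right)} = \left(W + \sqrt{26}\right) \left(W + 4 \left(-26\right)\right) = \left(W + \sqrt{26}\right) \left(W - 104\right) = \left(W + \sqrt{26}\right) \left(-104 + W\right) = \left(-104 + W\right) \left(W + \sqrt{26}\right)$)
$\frac{g{\left(-277 \right)}}{T{\left(-899 \right)}} = \frac{\left(-277\right)^{2} - -28808 - 104 \sqrt{26} - 277 \sqrt{26}}{20} = \left(76729 + 28808 - 104 \sqrt{26} - 277 \sqrt{26}\right) \frac{1}{20} = \left(105537 - 381 \sqrt{26}\right) \frac{1}{20} = \frac{105537}{20} - \frac{381 \sqrt{26}}{20}$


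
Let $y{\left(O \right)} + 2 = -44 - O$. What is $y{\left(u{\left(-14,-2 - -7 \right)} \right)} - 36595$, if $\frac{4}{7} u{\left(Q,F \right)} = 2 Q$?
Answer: $-36592$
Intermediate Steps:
$u{\left(Q,F \right)} = \frac{7 Q}{2}$ ($u{\left(Q,F \right)} = \frac{7 \cdot 2 Q}{4} = \frac{7 Q}{2}$)
$y{\left(O \right)} = -46 - O$ ($y{\left(O \right)} = -2 - \left(44 + O\right) = -46 - O$)
$y{\left(u{\left(-14,-2 - -7 \right)} \right)} - 36595 = \left(-46 - \frac{7}{2} \left(-14\right)\right) - 36595 = \left(-46 - -49\right) - 36595 = \left(-46 + 49\right) - 36595 = 3 - 36595 = -36592$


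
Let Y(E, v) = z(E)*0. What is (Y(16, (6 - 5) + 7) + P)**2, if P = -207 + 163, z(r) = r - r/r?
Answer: 1936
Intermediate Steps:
z(r) = -1 + r (z(r) = r - 1*1 = r - 1 = -1 + r)
Y(E, v) = 0 (Y(E, v) = (-1 + E)*0 = 0)
P = -44
(Y(16, (6 - 5) + 7) + P)**2 = (0 - 44)**2 = (-44)**2 = 1936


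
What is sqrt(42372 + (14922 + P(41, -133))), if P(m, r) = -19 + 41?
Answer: 2*sqrt(14329) ≈ 239.41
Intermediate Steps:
P(m, r) = 22
sqrt(42372 + (14922 + P(41, -133))) = sqrt(42372 + (14922 + 22)) = sqrt(42372 + 14944) = sqrt(57316) = 2*sqrt(14329)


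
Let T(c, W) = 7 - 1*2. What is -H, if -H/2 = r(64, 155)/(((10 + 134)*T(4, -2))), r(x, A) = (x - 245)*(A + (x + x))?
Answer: -51223/360 ≈ -142.29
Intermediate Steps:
T(c, W) = 5 (T(c, W) = 7 - 2 = 5)
r(x, A) = (-245 + x)*(A + 2*x)
H = 51223/360 (H = -2*(-490*64 - 245*155 + 2*64² + 155*64)/((10 + 134)*5) = -2*(-31360 - 37975 + 2*4096 + 9920)/(144*5) = -2*(-31360 - 37975 + 8192 + 9920)/720 = -(-102446)/720 = -2*(-51223/720) = 51223/360 ≈ 142.29)
-H = -1*51223/360 = -51223/360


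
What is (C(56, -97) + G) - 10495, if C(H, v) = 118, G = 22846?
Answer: 12469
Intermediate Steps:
(C(56, -97) + G) - 10495 = (118 + 22846) - 10495 = 22964 - 10495 = 12469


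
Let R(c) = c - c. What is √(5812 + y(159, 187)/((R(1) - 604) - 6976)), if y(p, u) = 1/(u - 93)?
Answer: √737665942153070/356260 ≈ 76.236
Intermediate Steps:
y(p, u) = 1/(-93 + u)
R(c) = 0
√(5812 + y(159, 187)/((R(1) - 604) - 6976)) = √(5812 + 1/((-93 + 187)*((0 - 604) - 6976))) = √(5812 + 1/(94*(-604 - 6976))) = √(5812 + (1/94)/(-7580)) = √(5812 + (1/94)*(-1/7580)) = √(5812 - 1/712520) = √(4141166239/712520) = √737665942153070/356260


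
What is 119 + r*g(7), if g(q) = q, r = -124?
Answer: -749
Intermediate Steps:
119 + r*g(7) = 119 - 124*7 = 119 - 868 = -749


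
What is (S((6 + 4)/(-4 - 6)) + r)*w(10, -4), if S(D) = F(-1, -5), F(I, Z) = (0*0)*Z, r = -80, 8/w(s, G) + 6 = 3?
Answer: 640/3 ≈ 213.33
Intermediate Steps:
w(s, G) = -8/3 (w(s, G) = 8/(-6 + 3) = 8/(-3) = 8*(-⅓) = -8/3)
F(I, Z) = 0 (F(I, Z) = 0*Z = 0)
S(D) = 0
(S((6 + 4)/(-4 - 6)) + r)*w(10, -4) = (0 - 80)*(-8/3) = -80*(-8/3) = 640/3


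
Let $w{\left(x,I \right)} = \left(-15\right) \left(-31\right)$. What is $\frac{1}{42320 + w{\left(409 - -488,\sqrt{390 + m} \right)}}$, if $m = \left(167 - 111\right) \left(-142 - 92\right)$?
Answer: $\frac{1}{42785} \approx 2.3373 \cdot 10^{-5}$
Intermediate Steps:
$m = -13104$ ($m = 56 \left(-234\right) = -13104$)
$w{\left(x,I \right)} = 465$
$\frac{1}{42320 + w{\left(409 - -488,\sqrt{390 + m} \right)}} = \frac{1}{42320 + 465} = \frac{1}{42785}$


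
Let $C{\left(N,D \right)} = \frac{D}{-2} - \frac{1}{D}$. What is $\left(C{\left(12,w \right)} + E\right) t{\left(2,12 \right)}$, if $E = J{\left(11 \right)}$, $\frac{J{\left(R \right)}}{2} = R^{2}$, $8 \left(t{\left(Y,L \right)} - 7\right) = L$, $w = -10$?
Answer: $\frac{42007}{20} \approx 2100.4$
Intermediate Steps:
$t{\left(Y,L \right)} = 7 + \frac{L}{8}$
$C{\left(N,D \right)} = - \frac{1}{D} - \frac{D}{2}$ ($C{\left(N,D \right)} = D \left(- \frac{1}{2}\right) - \frac{1}{D} = - \frac{D}{2} - \frac{1}{D} = - \frac{1}{D} - \frac{D}{2}$)
$J{\left(R \right)} = 2 R^{2}$
$E = 242$ ($E = 2 \cdot 11^{2} = 2 \cdot 121 = 242$)
$\left(C{\left(12,w \right)} + E\right) t{\left(2,12 \right)} = \left(\left(- \frac{1}{-10} - -5\right) + 242\right) \left(7 + \frac{1}{8} \cdot 12\right) = \left(\left(\left(-1\right) \left(- \frac{1}{10}\right) + 5\right) + 242\right) \left(7 + \frac{3}{2}\right) = \left(\left(\frac{1}{10} + 5\right) + 242\right) \frac{17}{2} = \left(\frac{51}{10} + 242\right) \frac{17}{2} = \frac{2471}{10} \cdot \frac{17}{2} = \frac{42007}{20}$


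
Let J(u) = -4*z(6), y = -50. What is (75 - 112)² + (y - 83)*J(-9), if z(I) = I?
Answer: 4561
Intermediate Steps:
J(u) = -24 (J(u) = -4*6 = -24)
(75 - 112)² + (y - 83)*J(-9) = (75 - 112)² + (-50 - 83)*(-24) = (-37)² - 133*(-24) = 1369 + 3192 = 4561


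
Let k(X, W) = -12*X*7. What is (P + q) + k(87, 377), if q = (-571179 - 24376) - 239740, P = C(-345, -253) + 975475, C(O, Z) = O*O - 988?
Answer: 250909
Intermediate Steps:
k(X, W) = -84*X
C(O, Z) = -988 + O**2 (C(O, Z) = O**2 - 988 = -988 + O**2)
P = 1093512 (P = (-988 + (-345)**2) + 975475 = (-988 + 119025) + 975475 = 118037 + 975475 = 1093512)
q = -835295 (q = -595555 - 239740 = -835295)
(P + q) + k(87, 377) = (1093512 - 835295) - 84*87 = 258217 - 7308 = 250909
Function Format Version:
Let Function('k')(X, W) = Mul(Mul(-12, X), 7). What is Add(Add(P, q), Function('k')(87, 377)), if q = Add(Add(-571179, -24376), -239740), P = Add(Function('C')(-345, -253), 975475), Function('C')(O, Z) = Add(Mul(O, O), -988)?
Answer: 250909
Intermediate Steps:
Function('k')(X, W) = Mul(-84, X)
Function('C')(O, Z) = Add(-988, Pow(O, 2)) (Function('C')(O, Z) = Add(Pow(O, 2), -988) = Add(-988, Pow(O, 2)))
P = 1093512 (P = Add(Add(-988, Pow(-345, 2)), 975475) = Add(Add(-988, 119025), 975475) = Add(118037, 975475) = 1093512)
q = -835295 (q = Add(-595555, -239740) = -835295)
Add(Add(P, q), Function('k')(87, 377)) = Add(Add(1093512, -835295), Mul(-84, 87)) = Add(258217, -7308) = 250909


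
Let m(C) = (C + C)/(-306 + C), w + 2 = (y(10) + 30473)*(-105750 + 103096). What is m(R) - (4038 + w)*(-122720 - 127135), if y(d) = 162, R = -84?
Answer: -1320379113181022/65 ≈ -2.0314e+13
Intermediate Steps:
w = -81305292 (w = -2 + (162 + 30473)*(-105750 + 103096) = -2 + 30635*(-2654) = -2 - 81305290 = -81305292)
m(C) = 2*C/(-306 + C) (m(C) = (2*C)/(-306 + C) = 2*C/(-306 + C))
m(R) - (4038 + w)*(-122720 - 127135) = 2*(-84)/(-306 - 84) - (4038 - 81305292)*(-122720 - 127135) = 2*(-84)/(-390) - (-81301254)*(-249855) = 2*(-84)*(-1/390) - 1*20313524818170 = 28/65 - 20313524818170 = -1320379113181022/65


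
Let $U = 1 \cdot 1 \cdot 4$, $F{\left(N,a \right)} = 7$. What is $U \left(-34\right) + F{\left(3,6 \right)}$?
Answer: $-129$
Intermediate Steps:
$U = 4$ ($U = 1 \cdot 4 = 4$)
$U \left(-34\right) + F{\left(3,6 \right)} = 4 \left(-34\right) + 7 = -136 + 7 = -129$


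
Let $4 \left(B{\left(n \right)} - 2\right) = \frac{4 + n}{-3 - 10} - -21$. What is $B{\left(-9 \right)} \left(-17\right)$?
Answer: $- \frac{3247}{26} \approx -124.88$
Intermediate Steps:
$B{\left(n \right)} = \frac{373}{52} - \frac{n}{52}$ ($B{\left(n \right)} = 2 + \frac{\frac{4 + n}{-3 - 10} - -21}{4} = 2 + \frac{\frac{4 + n}{-13} + 21}{4} = 2 + \frac{\left(4 + n\right) \left(- \frac{1}{13}\right) + 21}{4} = 2 + \frac{\left(- \frac{4}{13} - \frac{n}{13}\right) + 21}{4} = 2 + \frac{\frac{269}{13} - \frac{n}{13}}{4} = 2 - \left(- \frac{269}{52} + \frac{n}{52}\right) = \frac{373}{52} - \frac{n}{52}$)
$B{\left(-9 \right)} \left(-17\right) = \left(\frac{373}{52} - - \frac{9}{52}\right) \left(-17\right) = \left(\frac{373}{52} + \frac{9}{52}\right) \left(-17\right) = \frac{191}{26} \left(-17\right) = - \frac{3247}{26}$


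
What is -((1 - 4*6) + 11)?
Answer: 12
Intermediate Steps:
-((1 - 4*6) + 11) = -((1 - 24) + 11) = -(-23 + 11) = -1*(-12) = 12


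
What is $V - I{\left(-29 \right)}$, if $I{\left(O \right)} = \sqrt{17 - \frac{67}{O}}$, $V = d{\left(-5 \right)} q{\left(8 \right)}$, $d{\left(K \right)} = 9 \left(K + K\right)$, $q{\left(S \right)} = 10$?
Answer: $-900 - \frac{4 \sqrt{1015}}{29} \approx -904.39$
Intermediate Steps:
$d{\left(K \right)} = 18 K$ ($d{\left(K \right)} = 9 \cdot 2 K = 18 K$)
$V = -900$ ($V = 18 \left(-5\right) 10 = \left(-90\right) 10 = -900$)
$V - I{\left(-29 \right)} = -900 - \sqrt{17 - \frac{67}{-29}} = -900 - \sqrt{17 - - \frac{67}{29}} = -900 - \sqrt{17 + \frac{67}{29}} = -900 - \sqrt{\frac{560}{29}} = -900 - \frac{4 \sqrt{1015}}{29}$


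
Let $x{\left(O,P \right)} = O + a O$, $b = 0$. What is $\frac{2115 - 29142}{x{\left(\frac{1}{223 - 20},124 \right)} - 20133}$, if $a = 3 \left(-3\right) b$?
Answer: $\frac{5486481}{4086998} \approx 1.3424$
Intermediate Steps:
$a = 0$ ($a = 3 \left(-3\right) 0 = \left(-9\right) 0 = 0$)
$x{\left(O,P \right)} = O$ ($x{\left(O,P \right)} = O + 0 O = O + 0 = O$)
$\frac{2115 - 29142}{x{\left(\frac{1}{223 - 20},124 \right)} - 20133} = \frac{2115 - 29142}{\frac{1}{223 - 20} - 20133} = - \frac{27027}{\frac{1}{203} - 20133} = - \frac{27027}{- \frac{4086998}{203}} = \left(-27027\right) \left(- \frac{203}{4086998}\right) = \frac{5486481}{4086998}$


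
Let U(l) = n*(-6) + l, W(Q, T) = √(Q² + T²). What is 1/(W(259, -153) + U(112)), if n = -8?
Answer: -16/6489 + √90490/64890 ≈ 0.0021701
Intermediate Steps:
U(l) = 48 + l (U(l) = -8*(-6) + l = 48 + l)
1/(W(259, -153) + U(112)) = 1/(√(259² + (-153)²) + (48 + 112)) = 1/(√(67081 + 23409) + 160) = 1/(√90490 + 160) = 1/(160 + √90490)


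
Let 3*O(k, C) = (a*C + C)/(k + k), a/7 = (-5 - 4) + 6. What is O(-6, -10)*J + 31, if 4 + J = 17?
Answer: -371/9 ≈ -41.222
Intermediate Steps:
J = 13 (J = -4 + 17 = 13)
a = -21 (a = 7*((-5 - 4) + 6) = 7*(-9 + 6) = 7*(-3) = -21)
O(k, C) = -10*C/(3*k) (O(k, C) = ((-21*C + C)/(k + k))/3 = ((-20*C)/((2*k)))/3 = ((1/(2*k))*(-20*C))/3 = (-10*C/k)/3 = -10*C/(3*k))
O(-6, -10)*J + 31 = -10/3*(-10)/(-6)*13 + 31 = -10/3*(-10)*(-⅙)*13 + 31 = -50/9*13 + 31 = -650/9 + 31 = -371/9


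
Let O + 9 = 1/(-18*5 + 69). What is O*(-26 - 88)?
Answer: 7220/7 ≈ 1031.4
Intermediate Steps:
O = -190/21 (O = -9 + 1/(-18*5 + 69) = -9 + 1/(-90 + 69) = -9 + 1/(-21) = -9 - 1/21 = -190/21 ≈ -9.0476)
O*(-26 - 88) = -190*(-26 - 88)/21 = -190/21*(-114) = 7220/7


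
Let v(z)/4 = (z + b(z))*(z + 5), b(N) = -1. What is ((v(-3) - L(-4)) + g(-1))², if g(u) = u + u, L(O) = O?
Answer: 900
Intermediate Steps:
v(z) = 4*(-1 + z)*(5 + z) (v(z) = 4*((z - 1)*(z + 5)) = 4*((-1 + z)*(5 + z)) = 4*(-1 + z)*(5 + z))
g(u) = 2*u
((v(-3) - L(-4)) + g(-1))² = (((-20 + 4*(-3)² + 16*(-3)) - 1*(-4)) + 2*(-1))² = (((-20 + 4*9 - 48) + 4) - 2)² = (((-20 + 36 - 48) + 4) - 2)² = ((-32 + 4) - 2)² = (-28 - 2)² = (-30)² = 900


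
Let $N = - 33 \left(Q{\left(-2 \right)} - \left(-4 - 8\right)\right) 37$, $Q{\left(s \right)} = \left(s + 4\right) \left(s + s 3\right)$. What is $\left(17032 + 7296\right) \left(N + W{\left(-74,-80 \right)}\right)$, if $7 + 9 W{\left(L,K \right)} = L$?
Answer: $118599000$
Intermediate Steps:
$W{\left(L,K \right)} = - \frac{7}{9} + \frac{L}{9}$
$Q{\left(s \right)} = 4 s \left(4 + s\right)$ ($Q{\left(s \right)} = \left(4 + s\right) \left(s + 3 s\right) = \left(4 + s\right) 4 s = 4 s \left(4 + s\right)$)
$N = 4884$ ($N = - 33 \left(4 \left(-2\right) \left(4 - 2\right) - \left(-4 - 8\right)\right) 37 = - 33 \left(4 \left(-2\right) 2 - \left(-4 - 8\right)\right) 37 = - 33 \left(-16 - -12\right) 37 = - 33 \left(-16 + 12\right) 37 = \left(-33\right) \left(-4\right) 37 = 132 \cdot 37 = 4884$)
$\left(17032 + 7296\right) \left(N + W{\left(-74,-80 \right)}\right) = \left(17032 + 7296\right) \left(4884 + \left(- \frac{7}{9} + \frac{1}{9} \left(-74\right)\right)\right) = 24328 \left(4884 - 9\right) = 24328 \cdot 4875 = 118599000$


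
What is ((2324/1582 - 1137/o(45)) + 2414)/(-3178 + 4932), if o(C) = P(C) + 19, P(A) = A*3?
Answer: 41905511/30523108 ≈ 1.3729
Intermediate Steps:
P(A) = 3*A
o(C) = 19 + 3*C (o(C) = 3*C + 19 = 19 + 3*C)
((2324/1582 - 1137/o(45)) + 2414)/(-3178 + 4932) = ((2324/1582 - 1137/(19 + 3*45)) + 2414)/(-3178 + 4932) = ((2324*(1/1582) - 1137/(19 + 135)) + 2414)/1754 = ((166/113 - 1137/154) + 2414)*(1/1754) = (-102917/17402 + 2414)*(1/1754) = (41905511/17402)*(1/1754) = 41905511/30523108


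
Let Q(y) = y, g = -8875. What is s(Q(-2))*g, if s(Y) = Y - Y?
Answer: 0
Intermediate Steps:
s(Y) = 0
s(Q(-2))*g = 0*(-8875) = 0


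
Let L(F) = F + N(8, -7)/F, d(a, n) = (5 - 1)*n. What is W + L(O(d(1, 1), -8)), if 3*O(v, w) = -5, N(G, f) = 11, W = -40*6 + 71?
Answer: -2659/15 ≈ -177.27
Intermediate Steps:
W = -169 (W = -240 + 71 = -169)
d(a, n) = 4*n
O(v, w) = -5/3 (O(v, w) = (⅓)*(-5) = -5/3)
L(F) = F + 11/F
W + L(O(d(1, 1), -8)) = -169 + (-5/3 + 11/(-5/3)) = -169 + (-5/3 + 11*(-⅗)) = -169 + (-5/3 - 33/5) = -169 - 124/15 = -2659/15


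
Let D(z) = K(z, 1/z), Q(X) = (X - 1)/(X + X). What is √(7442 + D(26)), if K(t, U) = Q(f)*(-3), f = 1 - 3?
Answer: √29759/2 ≈ 86.254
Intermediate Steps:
f = -2
Q(X) = (-1 + X)/(2*X) (Q(X) = (-1 + X)/((2*X)) = (-1 + X)*(1/(2*X)) = (-1 + X)/(2*X))
K(t, U) = -9/4 (K(t, U) = ((½)*(-1 - 2)/(-2))*(-3) = ((½)*(-½)*(-3))*(-3) = (¾)*(-3) = -9/4)
D(z) = -9/4
√(7442 + D(26)) = √(7442 - 9/4) = √(29759/4) = √29759/2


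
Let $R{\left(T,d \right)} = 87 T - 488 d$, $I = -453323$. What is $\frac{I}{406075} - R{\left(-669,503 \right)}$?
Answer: $\frac{123311123702}{406075} \approx 3.0367 \cdot 10^{5}$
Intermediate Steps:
$R{\left(T,d \right)} = - 488 d + 87 T$
$\frac{I}{406075} - R{\left(-669,503 \right)} = - \frac{453323}{406075} - \left(\left(-488\right) 503 + 87 \left(-669\right)\right) = \left(-453323\right) \frac{1}{406075} - \left(-245464 - 58203\right) = - \frac{453323}{406075} - -303667 = - \frac{453323}{406075} + 303667 = \frac{123311123702}{406075}$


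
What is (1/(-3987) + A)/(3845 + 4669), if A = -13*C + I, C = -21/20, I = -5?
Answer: 689731/678906360 ≈ 0.0010159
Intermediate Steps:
C = -21/20 (C = -21*1/20 = -21/20 ≈ -1.0500)
A = 173/20 (A = -13*(-21/20) - 5 = 273/20 - 5 = 173/20 ≈ 8.6500)
(1/(-3987) + A)/(3845 + 4669) = (1/(-3987) + 173/20)/(3845 + 4669) = (-1/3987 + 173/20)/8514 = (689731/79740)*(1/8514) = 689731/678906360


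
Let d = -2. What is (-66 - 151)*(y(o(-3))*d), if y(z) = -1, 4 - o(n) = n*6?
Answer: -434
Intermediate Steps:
o(n) = 4 - 6*n (o(n) = 4 - n*6 = 4 - 6*n)
(-66 - 151)*(y(o(-3))*d) = (-66 - 151)*(-1*(-2)) = -217*2 = -434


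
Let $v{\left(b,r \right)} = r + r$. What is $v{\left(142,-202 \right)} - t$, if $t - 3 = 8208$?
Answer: $-8615$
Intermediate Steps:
$v{\left(b,r \right)} = 2 r$
$t = 8211$ ($t = 3 + 8208 = 8211$)
$v{\left(142,-202 \right)} - t = 2 \left(-202\right) - 8211 = -404 - 8211 = -8615$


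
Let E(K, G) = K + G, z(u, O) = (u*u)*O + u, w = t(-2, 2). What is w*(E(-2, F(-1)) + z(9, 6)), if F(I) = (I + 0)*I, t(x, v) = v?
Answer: 988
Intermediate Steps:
w = 2
z(u, O) = u + O*u**2 (z(u, O) = u**2*O + u = O*u**2 + u = u + O*u**2)
F(I) = I**2 (F(I) = I*I = I**2)
E(K, G) = G + K
w*(E(-2, F(-1)) + z(9, 6)) = 2*(((-1)**2 - 2) + 9*(1 + 6*9)) = 2*((1 - 2) + 9*(1 + 54)) = 2*(-1 + 9*55) = 2*(-1 + 495) = 2*494 = 988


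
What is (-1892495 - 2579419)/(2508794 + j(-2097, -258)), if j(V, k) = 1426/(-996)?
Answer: -2227013172/1249378699 ≈ -1.7825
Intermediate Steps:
j(V, k) = -713/498 (j(V, k) = 1426*(-1/996) = -713/498)
(-1892495 - 2579419)/(2508794 + j(-2097, -258)) = (-1892495 - 2579419)/(2508794 - 713/498) = -4471914/1249378699/498 = -4471914*498/1249378699 = -2227013172/1249378699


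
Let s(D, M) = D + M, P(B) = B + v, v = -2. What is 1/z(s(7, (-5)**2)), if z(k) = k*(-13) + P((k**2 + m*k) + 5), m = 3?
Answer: 1/707 ≈ 0.0014144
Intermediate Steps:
P(B) = -2 + B (P(B) = B - 2 = -2 + B)
z(k) = 3 + k**2 - 10*k (z(k) = k*(-13) + (-2 + ((k**2 + 3*k) + 5)) = -13*k + (-2 + (5 + k**2 + 3*k)) = -13*k + (3 + k**2 + 3*k) = 3 + k**2 - 10*k)
1/z(s(7, (-5)**2)) = 1/(3 + (7 + (-5)**2)**2 - 10*(7 + (-5)**2)) = 1/(3 + (7 + 25)**2 - 10*(7 + 25)) = 1/(3 + 32**2 - 10*32) = 1/(3 + 1024 - 320) = 1/707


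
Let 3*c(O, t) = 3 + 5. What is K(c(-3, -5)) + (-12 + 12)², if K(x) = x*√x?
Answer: 16*√6/9 ≈ 4.3546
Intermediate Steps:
c(O, t) = 8/3 (c(O, t) = (3 + 5)/3 = (⅓)*8 = 8/3)
K(x) = x^(3/2)
K(c(-3, -5)) + (-12 + 12)² = (8/3)^(3/2) + (-12 + 12)² = 16*√6/9 + 0² = 16*√6/9 + 0 = 16*√6/9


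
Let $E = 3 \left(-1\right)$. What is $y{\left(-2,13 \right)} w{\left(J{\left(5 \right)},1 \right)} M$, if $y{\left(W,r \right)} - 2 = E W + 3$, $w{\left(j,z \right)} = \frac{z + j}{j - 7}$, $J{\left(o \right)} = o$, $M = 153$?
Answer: $-5049$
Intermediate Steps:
$E = -3$
$w{\left(j,z \right)} = \frac{j + z}{-7 + j}$
$y{\left(W,r \right)} = 5 - 3 W$ ($y{\left(W,r \right)} = 2 - \left(-3 + 3 W\right) = 5 - 3 W$)
$y{\left(-2,13 \right)} w{\left(J{\left(5 \right)},1 \right)} M = \left(5 - -6\right) \frac{5 + 1}{-7 + 5} \cdot 153 = \left(5 + 6\right) \frac{1}{-2} \cdot 6 \cdot 153 = 11 \left(\left(- \frac{1}{2}\right) 6\right) 153 = 11 \left(-3\right) 153 = \left(-33\right) 153 = -5049$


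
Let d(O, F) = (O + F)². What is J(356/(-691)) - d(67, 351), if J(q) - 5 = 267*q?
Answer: -120825881/691 ≈ -1.7486e+5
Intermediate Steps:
J(q) = 5 + 267*q
d(O, F) = (F + O)²
J(356/(-691)) - d(67, 351) = (5 + 267*(356/(-691))) - (351 + 67)² = (5 + 267*(356*(-1/691))) - 1*418² = (5 + 267*(-356/691)) - 1*174724 = (5 - 95052/691) - 174724 = -91597/691 - 174724 = -120825881/691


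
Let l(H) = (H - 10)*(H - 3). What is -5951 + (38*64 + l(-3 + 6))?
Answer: -3519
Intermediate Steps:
l(H) = (-10 + H)*(-3 + H)
-5951 + (38*64 + l(-3 + 6)) = -5951 + (38*64 + (30 + (-3 + 6)**2 - 13*(-3 + 6))) = -5951 + (2432 + (30 + 3**2 - 13*3)) = -5951 + (2432 + (30 + 9 - 39)) = -5951 + (2432 + 0) = -5951 + 2432 = -3519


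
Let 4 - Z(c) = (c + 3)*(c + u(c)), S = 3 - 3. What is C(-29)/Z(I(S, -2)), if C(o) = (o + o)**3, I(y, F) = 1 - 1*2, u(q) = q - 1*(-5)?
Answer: 97556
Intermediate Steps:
S = 0
u(q) = 5 + q (u(q) = q + 5 = 5 + q)
I(y, F) = -1 (I(y, F) = 1 - 2 = -1)
Z(c) = 4 - (3 + c)*(5 + 2*c) (Z(c) = 4 - (c + 3)*(c + (5 + c)) = 4 - (3 + c)*(5 + 2*c))
C(o) = 8*o**3 (C(o) = (2*o)**3 = 8*o**3)
C(-29)/Z(I(S, -2)) = (8*(-29)**3)/(-11 - 11*(-1) - 2*(-1)**2) = (8*(-24389))/(-11 + 11 - 2*1) = -195112/(-11 + 11 - 2) = -195112/(-2) = -195112*(-1/2) = 97556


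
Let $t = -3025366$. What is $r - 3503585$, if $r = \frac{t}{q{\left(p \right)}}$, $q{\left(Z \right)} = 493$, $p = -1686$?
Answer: $- \frac{1730292771}{493} \approx -3.5097 \cdot 10^{6}$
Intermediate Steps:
$r = - \frac{3025366}{493} \approx -6136.6$
$r - 3503585 = - \frac{3025366}{493} - 3503585 = - \frac{1730292771}{493}$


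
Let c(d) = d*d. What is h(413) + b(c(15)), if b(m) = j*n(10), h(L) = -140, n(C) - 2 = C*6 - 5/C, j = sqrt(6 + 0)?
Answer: -140 + 123*sqrt(6)/2 ≈ 10.644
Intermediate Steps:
c(d) = d**2
j = sqrt(6) ≈ 2.4495
n(C) = 2 - 5/C + 6*C (n(C) = 2 + (C*6 - 5/C) = 2 + (6*C - 5/C) = 2 + (-5/C + 6*C) = 2 - 5/C + 6*C)
b(m) = 123*sqrt(6)/2 (b(m) = sqrt(6)*(2 - 5/10 + 6*10) = sqrt(6)*(2 - 5*1/10 + 60) = sqrt(6)*(2 - 1/2 + 60) = sqrt(6)*(123/2) = 123*sqrt(6)/2)
h(413) + b(c(15)) = -140 + 123*sqrt(6)/2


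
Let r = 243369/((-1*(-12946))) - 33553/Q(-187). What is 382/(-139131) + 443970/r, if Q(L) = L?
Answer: 149538909183555278/66767177814471 ≈ 2239.7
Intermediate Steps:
r = 479887141/2420902 (r = 243369/((-1*(-12946))) - 33553/(-187) = 243369/12946 - 33553*(-1/187) = 243369*(1/12946) + 33553/187 = 243369/12946 + 33553/187 = 479887141/2420902 ≈ 198.23)
382/(-139131) + 443970/r = 382/(-139131) + 443970/(479887141/2420902) = 382*(-1/139131) + 443970*(2420902/479887141) = -382/139131 + 1074807860940/479887141 = 149538909183555278/66767177814471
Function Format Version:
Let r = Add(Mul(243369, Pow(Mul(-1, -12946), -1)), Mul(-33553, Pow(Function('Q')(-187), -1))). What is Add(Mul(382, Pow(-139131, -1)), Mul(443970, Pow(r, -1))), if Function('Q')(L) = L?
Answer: Rational(149538909183555278, 66767177814471) ≈ 2239.7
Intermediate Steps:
r = Rational(479887141, 2420902) (r = Add(Mul(243369, Pow(Mul(-1, -12946), -1)), Mul(-33553, Pow(-187, -1))) = Add(Mul(243369, Pow(12946, -1)), Mul(-33553, Rational(-1, 187))) = Add(Mul(243369, Rational(1, 12946)), Rational(33553, 187)) = Add(Rational(243369, 12946), Rational(33553, 187)) = Rational(479887141, 2420902) ≈ 198.23)
Add(Mul(382, Pow(-139131, -1)), Mul(443970, Pow(r, -1))) = Add(Mul(382, Pow(-139131, -1)), Mul(443970, Pow(Rational(479887141, 2420902), -1))) = Add(Mul(382, Rational(-1, 139131)), Mul(443970, Rational(2420902, 479887141))) = Add(Rational(-382, 139131), Rational(1074807860940, 479887141)) = Rational(149538909183555278, 66767177814471)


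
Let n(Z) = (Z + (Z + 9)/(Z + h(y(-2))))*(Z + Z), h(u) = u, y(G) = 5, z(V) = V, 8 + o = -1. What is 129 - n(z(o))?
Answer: -33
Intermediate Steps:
o = -9 (o = -8 - 1 = -9)
n(Z) = 2*Z*(Z + (9 + Z)/(5 + Z)) (n(Z) = (Z + (Z + 9)/(Z + 5))*(Z + Z) = (Z + (9 + Z)/(5 + Z))*(2*Z) = 2*Z*(Z + (9 + Z)/(5 + Z)))
129 - n(z(o)) = 129 - 2*(-9)*(9 + (-9)² + 6*(-9))/(5 - 9) = 129 - 2*(-9)*(9 + 81 - 54)/(-4) = 129 - 2*(-9)*(-1)*36/4 = 129 - 1*162 = 129 - 162 = -33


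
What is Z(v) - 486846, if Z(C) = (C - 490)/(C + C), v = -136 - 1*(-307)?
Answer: -166501651/342 ≈ -4.8685e+5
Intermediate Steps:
v = 171 (v = -136 + 307 = 171)
Z(C) = (-490 + C)/(2*C) (Z(C) = (-490 + C)/((2*C)) = (-490 + C)*(1/(2*C)) = (-490 + C)/(2*C))
Z(v) - 486846 = (½)*(-490 + 171)/171 - 486846 = (½)*(1/171)*(-319) - 486846 = -319/342 - 486846 = -166501651/342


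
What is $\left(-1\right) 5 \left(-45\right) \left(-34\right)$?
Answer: $-7650$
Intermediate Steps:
$\left(-1\right) 5 \left(-45\right) \left(-34\right) = \left(-5\right) \left(-45\right) \left(-34\right) = 225 \left(-34\right) = -7650$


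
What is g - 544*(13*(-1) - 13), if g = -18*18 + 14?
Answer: 13834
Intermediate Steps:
g = -310 (g = -324 + 14 = -310)
g - 544*(13*(-1) - 13) = -310 - 544*(13*(-1) - 13) = -310 - 544*(-13 - 13) = -310 - 544*(-26) = -310 + 14144 = 13834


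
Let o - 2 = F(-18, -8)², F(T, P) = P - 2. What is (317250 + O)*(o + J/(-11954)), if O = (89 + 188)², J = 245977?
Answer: 383471974049/11954 ≈ 3.2079e+7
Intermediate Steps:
F(T, P) = -2 + P
o = 102 (o = 2 + (-2 - 8)² = 2 + (-10)² = 2 + 100 = 102)
O = 76729 (O = 277² = 76729)
(317250 + O)*(o + J/(-11954)) = (317250 + 76729)*(102 + 245977/(-11954)) = 393979*(102 + 245977*(-1/11954)) = 393979*(102 - 245977/11954) = 393979*(973331/11954) = 383471974049/11954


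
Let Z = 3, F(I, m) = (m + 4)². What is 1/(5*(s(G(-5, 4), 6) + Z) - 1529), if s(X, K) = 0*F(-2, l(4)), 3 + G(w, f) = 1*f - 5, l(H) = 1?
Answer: -1/1514 ≈ -0.00066050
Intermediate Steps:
G(w, f) = -8 + f (G(w, f) = -3 + (1*f - 5) = -3 + (f - 5) = -3 + (-5 + f) = -8 + f)
F(I, m) = (4 + m)²
s(X, K) = 0 (s(X, K) = 0*(4 + 1)² = 0*5² = 0*25 = 0)
1/(5*(s(G(-5, 4), 6) + Z) - 1529) = 1/(5*(0 + 3) - 1529) = 1/(5*3 - 1529) = 1/(15 - 1529) = 1/(-1514) = -1/1514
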